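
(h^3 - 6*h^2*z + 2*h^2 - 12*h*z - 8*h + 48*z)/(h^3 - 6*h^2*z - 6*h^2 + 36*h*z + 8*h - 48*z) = (h + 4)/(h - 4)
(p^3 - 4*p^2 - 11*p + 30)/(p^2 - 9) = (p^2 - 7*p + 10)/(p - 3)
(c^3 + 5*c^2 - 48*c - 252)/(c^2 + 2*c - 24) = (c^2 - c - 42)/(c - 4)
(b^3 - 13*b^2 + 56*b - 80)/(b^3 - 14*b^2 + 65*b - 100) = (b - 4)/(b - 5)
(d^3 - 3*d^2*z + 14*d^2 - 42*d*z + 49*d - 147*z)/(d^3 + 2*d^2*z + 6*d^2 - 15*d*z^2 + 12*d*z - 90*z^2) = (d^2 + 14*d + 49)/(d^2 + 5*d*z + 6*d + 30*z)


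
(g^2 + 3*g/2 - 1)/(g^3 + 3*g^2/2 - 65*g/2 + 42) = (2*g^2 + 3*g - 2)/(2*g^3 + 3*g^2 - 65*g + 84)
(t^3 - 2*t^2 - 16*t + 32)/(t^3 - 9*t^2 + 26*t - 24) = (t + 4)/(t - 3)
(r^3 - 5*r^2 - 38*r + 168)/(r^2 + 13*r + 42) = (r^2 - 11*r + 28)/(r + 7)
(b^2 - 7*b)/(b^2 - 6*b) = (b - 7)/(b - 6)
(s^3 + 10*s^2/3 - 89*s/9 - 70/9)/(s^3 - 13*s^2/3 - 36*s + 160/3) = (9*s^2 - 15*s - 14)/(3*(3*s^2 - 28*s + 32))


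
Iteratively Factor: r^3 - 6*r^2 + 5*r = (r - 5)*(r^2 - r) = (r - 5)*(r - 1)*(r)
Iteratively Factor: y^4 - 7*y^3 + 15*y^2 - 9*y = (y - 3)*(y^3 - 4*y^2 + 3*y) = y*(y - 3)*(y^2 - 4*y + 3) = y*(y - 3)^2*(y - 1)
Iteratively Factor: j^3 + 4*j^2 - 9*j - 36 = (j + 3)*(j^2 + j - 12) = (j + 3)*(j + 4)*(j - 3)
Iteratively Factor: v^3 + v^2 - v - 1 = (v + 1)*(v^2 - 1) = (v + 1)^2*(v - 1)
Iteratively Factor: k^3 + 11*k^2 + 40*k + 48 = (k + 4)*(k^2 + 7*k + 12) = (k + 4)^2*(k + 3)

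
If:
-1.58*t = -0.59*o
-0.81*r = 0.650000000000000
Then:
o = 2.67796610169492*t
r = -0.80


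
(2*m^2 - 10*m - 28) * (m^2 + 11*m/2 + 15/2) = 2*m^4 + m^3 - 68*m^2 - 229*m - 210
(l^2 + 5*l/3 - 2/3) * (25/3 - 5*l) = -5*l^3 + 155*l/9 - 50/9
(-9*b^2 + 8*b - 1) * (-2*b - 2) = 18*b^3 + 2*b^2 - 14*b + 2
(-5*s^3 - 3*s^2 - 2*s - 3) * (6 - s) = 5*s^4 - 27*s^3 - 16*s^2 - 9*s - 18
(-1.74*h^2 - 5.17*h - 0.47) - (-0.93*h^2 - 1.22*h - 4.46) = -0.81*h^2 - 3.95*h + 3.99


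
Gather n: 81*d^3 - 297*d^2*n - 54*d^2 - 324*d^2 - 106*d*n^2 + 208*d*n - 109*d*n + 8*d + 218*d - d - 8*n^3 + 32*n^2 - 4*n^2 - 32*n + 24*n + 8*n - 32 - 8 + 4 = 81*d^3 - 378*d^2 + 225*d - 8*n^3 + n^2*(28 - 106*d) + n*(-297*d^2 + 99*d) - 36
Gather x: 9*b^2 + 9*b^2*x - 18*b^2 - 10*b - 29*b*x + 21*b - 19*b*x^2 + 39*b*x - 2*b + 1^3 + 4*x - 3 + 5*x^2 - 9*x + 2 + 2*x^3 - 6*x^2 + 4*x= -9*b^2 + 9*b + 2*x^3 + x^2*(-19*b - 1) + x*(9*b^2 + 10*b - 1)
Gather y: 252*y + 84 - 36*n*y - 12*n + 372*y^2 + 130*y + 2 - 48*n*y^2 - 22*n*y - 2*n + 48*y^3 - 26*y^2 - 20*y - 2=-14*n + 48*y^3 + y^2*(346 - 48*n) + y*(362 - 58*n) + 84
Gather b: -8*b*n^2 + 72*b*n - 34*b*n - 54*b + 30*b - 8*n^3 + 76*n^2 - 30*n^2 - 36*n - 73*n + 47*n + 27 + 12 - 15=b*(-8*n^2 + 38*n - 24) - 8*n^3 + 46*n^2 - 62*n + 24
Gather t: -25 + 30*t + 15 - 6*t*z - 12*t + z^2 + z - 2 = t*(18 - 6*z) + z^2 + z - 12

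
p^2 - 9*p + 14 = (p - 7)*(p - 2)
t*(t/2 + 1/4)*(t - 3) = t^3/2 - 5*t^2/4 - 3*t/4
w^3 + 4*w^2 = w^2*(w + 4)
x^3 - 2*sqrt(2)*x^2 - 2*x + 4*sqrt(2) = (x - 2*sqrt(2))*(x - sqrt(2))*(x + sqrt(2))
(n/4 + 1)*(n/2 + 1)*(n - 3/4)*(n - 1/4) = n^4/8 + 5*n^3/8 + 35*n^2/128 - 55*n/64 + 3/16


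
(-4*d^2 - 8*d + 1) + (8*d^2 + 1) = 4*d^2 - 8*d + 2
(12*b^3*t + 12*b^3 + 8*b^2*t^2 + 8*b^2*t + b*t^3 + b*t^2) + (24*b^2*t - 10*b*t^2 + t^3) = 12*b^3*t + 12*b^3 + 8*b^2*t^2 + 32*b^2*t + b*t^3 - 9*b*t^2 + t^3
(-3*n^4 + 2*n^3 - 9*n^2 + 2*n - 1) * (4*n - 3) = -12*n^5 + 17*n^4 - 42*n^3 + 35*n^2 - 10*n + 3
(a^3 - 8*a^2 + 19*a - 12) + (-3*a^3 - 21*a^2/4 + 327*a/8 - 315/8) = -2*a^3 - 53*a^2/4 + 479*a/8 - 411/8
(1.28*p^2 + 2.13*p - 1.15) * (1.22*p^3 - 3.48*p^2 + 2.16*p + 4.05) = 1.5616*p^5 - 1.8558*p^4 - 6.0506*p^3 + 13.7868*p^2 + 6.1425*p - 4.6575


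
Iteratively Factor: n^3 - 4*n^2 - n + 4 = (n - 4)*(n^2 - 1) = (n - 4)*(n - 1)*(n + 1)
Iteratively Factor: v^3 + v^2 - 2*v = (v)*(v^2 + v - 2) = v*(v + 2)*(v - 1)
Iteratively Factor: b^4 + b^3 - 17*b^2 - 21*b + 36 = (b + 3)*(b^3 - 2*b^2 - 11*b + 12) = (b - 1)*(b + 3)*(b^2 - b - 12) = (b - 4)*(b - 1)*(b + 3)*(b + 3)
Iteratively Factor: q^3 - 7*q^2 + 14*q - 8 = (q - 4)*(q^2 - 3*q + 2) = (q - 4)*(q - 2)*(q - 1)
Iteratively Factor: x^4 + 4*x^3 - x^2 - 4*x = (x)*(x^3 + 4*x^2 - x - 4) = x*(x + 1)*(x^2 + 3*x - 4) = x*(x - 1)*(x + 1)*(x + 4)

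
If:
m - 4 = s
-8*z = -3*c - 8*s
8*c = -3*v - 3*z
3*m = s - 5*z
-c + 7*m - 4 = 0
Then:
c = 96/23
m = 188/161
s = -456/161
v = -1588/161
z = -204/161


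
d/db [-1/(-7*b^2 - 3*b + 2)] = (-14*b - 3)/(7*b^2 + 3*b - 2)^2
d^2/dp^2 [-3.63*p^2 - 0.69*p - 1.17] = -7.26000000000000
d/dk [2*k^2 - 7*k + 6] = 4*k - 7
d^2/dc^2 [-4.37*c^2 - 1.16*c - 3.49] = -8.74000000000000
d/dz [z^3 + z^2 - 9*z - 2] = 3*z^2 + 2*z - 9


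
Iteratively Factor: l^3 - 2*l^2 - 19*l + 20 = (l + 4)*(l^2 - 6*l + 5) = (l - 5)*(l + 4)*(l - 1)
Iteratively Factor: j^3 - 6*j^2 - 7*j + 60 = (j - 4)*(j^2 - 2*j - 15) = (j - 5)*(j - 4)*(j + 3)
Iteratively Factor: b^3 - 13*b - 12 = (b + 1)*(b^2 - b - 12) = (b - 4)*(b + 1)*(b + 3)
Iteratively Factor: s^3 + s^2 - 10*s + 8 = (s - 2)*(s^2 + 3*s - 4) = (s - 2)*(s + 4)*(s - 1)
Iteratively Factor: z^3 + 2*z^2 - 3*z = (z - 1)*(z^2 + 3*z) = (z - 1)*(z + 3)*(z)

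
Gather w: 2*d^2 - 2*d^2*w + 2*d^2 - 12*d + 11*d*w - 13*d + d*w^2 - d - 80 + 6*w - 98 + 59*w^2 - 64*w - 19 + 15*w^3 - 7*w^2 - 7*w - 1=4*d^2 - 26*d + 15*w^3 + w^2*(d + 52) + w*(-2*d^2 + 11*d - 65) - 198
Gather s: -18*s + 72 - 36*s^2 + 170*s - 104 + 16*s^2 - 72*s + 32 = -20*s^2 + 80*s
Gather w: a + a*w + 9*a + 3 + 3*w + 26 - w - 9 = 10*a + w*(a + 2) + 20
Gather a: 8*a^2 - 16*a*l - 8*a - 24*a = 8*a^2 + a*(-16*l - 32)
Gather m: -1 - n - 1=-n - 2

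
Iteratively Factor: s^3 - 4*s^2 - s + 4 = (s + 1)*(s^2 - 5*s + 4) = (s - 4)*(s + 1)*(s - 1)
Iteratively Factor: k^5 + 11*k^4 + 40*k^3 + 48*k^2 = (k)*(k^4 + 11*k^3 + 40*k^2 + 48*k) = k^2*(k^3 + 11*k^2 + 40*k + 48) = k^2*(k + 3)*(k^2 + 8*k + 16) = k^2*(k + 3)*(k + 4)*(k + 4)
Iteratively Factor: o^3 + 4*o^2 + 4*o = (o + 2)*(o^2 + 2*o) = (o + 2)^2*(o)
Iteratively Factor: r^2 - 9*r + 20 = (r - 4)*(r - 5)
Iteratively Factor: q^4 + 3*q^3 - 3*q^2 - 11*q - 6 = (q + 3)*(q^3 - 3*q - 2) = (q + 1)*(q + 3)*(q^2 - q - 2) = (q + 1)^2*(q + 3)*(q - 2)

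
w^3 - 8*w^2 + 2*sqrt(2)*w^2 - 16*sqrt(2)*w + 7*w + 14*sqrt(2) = (w - 7)*(w - 1)*(w + 2*sqrt(2))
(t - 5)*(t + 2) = t^2 - 3*t - 10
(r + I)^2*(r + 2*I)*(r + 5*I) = r^4 + 9*I*r^3 - 25*r^2 - 27*I*r + 10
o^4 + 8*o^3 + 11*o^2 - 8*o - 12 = (o - 1)*(o + 1)*(o + 2)*(o + 6)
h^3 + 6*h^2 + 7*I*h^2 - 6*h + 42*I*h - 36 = (h + 6)*(h + I)*(h + 6*I)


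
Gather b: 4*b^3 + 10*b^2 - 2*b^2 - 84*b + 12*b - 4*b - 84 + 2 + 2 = 4*b^3 + 8*b^2 - 76*b - 80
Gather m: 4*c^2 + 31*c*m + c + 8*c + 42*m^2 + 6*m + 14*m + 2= 4*c^2 + 9*c + 42*m^2 + m*(31*c + 20) + 2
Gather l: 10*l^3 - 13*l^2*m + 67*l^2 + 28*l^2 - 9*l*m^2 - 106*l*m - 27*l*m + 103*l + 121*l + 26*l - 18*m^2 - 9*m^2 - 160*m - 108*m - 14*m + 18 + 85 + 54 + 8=10*l^3 + l^2*(95 - 13*m) + l*(-9*m^2 - 133*m + 250) - 27*m^2 - 282*m + 165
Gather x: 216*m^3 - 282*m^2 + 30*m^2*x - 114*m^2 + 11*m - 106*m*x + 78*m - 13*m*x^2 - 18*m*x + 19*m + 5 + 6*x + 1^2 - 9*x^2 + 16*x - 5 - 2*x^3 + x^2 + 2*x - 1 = 216*m^3 - 396*m^2 + 108*m - 2*x^3 + x^2*(-13*m - 8) + x*(30*m^2 - 124*m + 24)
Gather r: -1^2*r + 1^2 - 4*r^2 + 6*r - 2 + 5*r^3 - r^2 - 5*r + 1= 5*r^3 - 5*r^2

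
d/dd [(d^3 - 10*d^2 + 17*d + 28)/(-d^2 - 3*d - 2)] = (-d^2 - 4*d + 50)/(d^2 + 4*d + 4)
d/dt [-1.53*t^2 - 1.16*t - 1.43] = -3.06*t - 1.16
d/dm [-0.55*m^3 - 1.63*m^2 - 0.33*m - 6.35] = -1.65*m^2 - 3.26*m - 0.33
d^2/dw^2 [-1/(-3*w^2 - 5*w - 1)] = 2*(-9*w^2 - 15*w + (6*w + 5)^2 - 3)/(3*w^2 + 5*w + 1)^3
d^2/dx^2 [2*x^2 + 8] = 4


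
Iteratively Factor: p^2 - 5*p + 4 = (p - 1)*(p - 4)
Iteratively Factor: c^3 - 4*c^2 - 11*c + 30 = (c - 5)*(c^2 + c - 6) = (c - 5)*(c + 3)*(c - 2)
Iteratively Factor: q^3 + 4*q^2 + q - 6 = (q - 1)*(q^2 + 5*q + 6) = (q - 1)*(q + 3)*(q + 2)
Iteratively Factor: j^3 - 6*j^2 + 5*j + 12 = (j - 3)*(j^2 - 3*j - 4) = (j - 3)*(j + 1)*(j - 4)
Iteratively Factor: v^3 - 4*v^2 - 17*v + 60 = (v - 5)*(v^2 + v - 12) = (v - 5)*(v - 3)*(v + 4)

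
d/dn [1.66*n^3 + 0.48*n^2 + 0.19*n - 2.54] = 4.98*n^2 + 0.96*n + 0.19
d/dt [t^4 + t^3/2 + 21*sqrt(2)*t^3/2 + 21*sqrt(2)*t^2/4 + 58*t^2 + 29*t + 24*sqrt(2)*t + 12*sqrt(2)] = 4*t^3 + 3*t^2/2 + 63*sqrt(2)*t^2/2 + 21*sqrt(2)*t/2 + 116*t + 29 + 24*sqrt(2)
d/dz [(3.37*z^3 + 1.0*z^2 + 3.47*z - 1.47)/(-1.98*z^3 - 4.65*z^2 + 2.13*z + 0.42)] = (-13.6905*z^4 + 28.0974*z^3 + 13.7799*z^2 - 12.831*z + 4.5885)/(3.9204*z^6 + 18.414*z^5 + 13.1877*z^4 - 21.4722*z^3 + 0.630899999999999*z^2 + 1.7892*z + 0.1764)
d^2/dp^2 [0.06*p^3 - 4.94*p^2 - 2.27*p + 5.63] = 0.36*p - 9.88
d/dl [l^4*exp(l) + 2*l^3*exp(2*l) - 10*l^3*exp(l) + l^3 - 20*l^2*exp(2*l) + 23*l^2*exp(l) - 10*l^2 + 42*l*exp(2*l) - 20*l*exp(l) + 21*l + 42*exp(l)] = l^4*exp(l) + 4*l^3*exp(2*l) - 6*l^3*exp(l) - 34*l^2*exp(2*l) - 7*l^2*exp(l) + 3*l^2 + 44*l*exp(2*l) + 26*l*exp(l) - 20*l + 42*exp(2*l) + 22*exp(l) + 21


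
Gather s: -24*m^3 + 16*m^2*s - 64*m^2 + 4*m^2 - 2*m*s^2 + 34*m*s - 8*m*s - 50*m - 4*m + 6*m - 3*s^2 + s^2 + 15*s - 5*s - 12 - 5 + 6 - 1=-24*m^3 - 60*m^2 - 48*m + s^2*(-2*m - 2) + s*(16*m^2 + 26*m + 10) - 12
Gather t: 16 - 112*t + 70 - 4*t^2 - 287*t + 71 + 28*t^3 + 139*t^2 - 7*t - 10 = 28*t^3 + 135*t^2 - 406*t + 147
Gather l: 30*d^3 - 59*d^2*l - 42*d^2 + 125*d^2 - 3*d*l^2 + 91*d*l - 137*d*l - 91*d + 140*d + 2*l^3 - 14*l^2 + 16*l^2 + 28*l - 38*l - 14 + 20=30*d^3 + 83*d^2 + 49*d + 2*l^3 + l^2*(2 - 3*d) + l*(-59*d^2 - 46*d - 10) + 6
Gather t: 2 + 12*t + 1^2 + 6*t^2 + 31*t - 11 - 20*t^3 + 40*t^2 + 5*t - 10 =-20*t^3 + 46*t^2 + 48*t - 18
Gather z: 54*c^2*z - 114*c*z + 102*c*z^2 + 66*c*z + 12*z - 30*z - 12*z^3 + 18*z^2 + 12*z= -12*z^3 + z^2*(102*c + 18) + z*(54*c^2 - 48*c - 6)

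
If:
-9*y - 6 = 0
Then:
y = -2/3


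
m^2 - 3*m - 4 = (m - 4)*(m + 1)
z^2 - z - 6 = (z - 3)*(z + 2)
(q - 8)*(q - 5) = q^2 - 13*q + 40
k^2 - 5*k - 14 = (k - 7)*(k + 2)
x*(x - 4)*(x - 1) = x^3 - 5*x^2 + 4*x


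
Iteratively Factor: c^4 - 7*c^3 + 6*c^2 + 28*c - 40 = (c - 2)*(c^3 - 5*c^2 - 4*c + 20) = (c - 2)*(c + 2)*(c^2 - 7*c + 10) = (c - 2)^2*(c + 2)*(c - 5)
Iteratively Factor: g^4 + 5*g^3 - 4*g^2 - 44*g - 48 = (g + 2)*(g^3 + 3*g^2 - 10*g - 24) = (g + 2)*(g + 4)*(g^2 - g - 6) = (g + 2)^2*(g + 4)*(g - 3)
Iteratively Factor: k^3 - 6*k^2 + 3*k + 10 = (k - 2)*(k^2 - 4*k - 5) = (k - 5)*(k - 2)*(k + 1)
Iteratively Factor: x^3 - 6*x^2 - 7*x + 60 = (x - 5)*(x^2 - x - 12) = (x - 5)*(x + 3)*(x - 4)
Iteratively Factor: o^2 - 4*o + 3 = (o - 3)*(o - 1)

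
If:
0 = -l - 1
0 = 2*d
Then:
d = 0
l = -1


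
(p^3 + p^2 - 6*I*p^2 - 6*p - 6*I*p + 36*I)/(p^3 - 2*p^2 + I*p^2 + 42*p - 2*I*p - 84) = (p + 3)/(p + 7*I)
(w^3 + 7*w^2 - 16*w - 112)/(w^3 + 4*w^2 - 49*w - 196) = (w - 4)/(w - 7)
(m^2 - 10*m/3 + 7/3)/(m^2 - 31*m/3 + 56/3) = (m - 1)/(m - 8)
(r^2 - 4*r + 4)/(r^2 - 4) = (r - 2)/(r + 2)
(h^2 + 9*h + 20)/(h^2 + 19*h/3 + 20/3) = 3*(h + 4)/(3*h + 4)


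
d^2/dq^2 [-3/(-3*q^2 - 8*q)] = 6*(-3*q*(3*q + 8) + 4*(3*q + 4)^2)/(q^3*(3*q + 8)^3)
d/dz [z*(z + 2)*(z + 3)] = 3*z^2 + 10*z + 6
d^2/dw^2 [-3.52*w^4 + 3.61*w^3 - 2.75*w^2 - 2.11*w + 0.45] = -42.24*w^2 + 21.66*w - 5.5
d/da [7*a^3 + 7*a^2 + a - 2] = 21*a^2 + 14*a + 1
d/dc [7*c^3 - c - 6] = 21*c^2 - 1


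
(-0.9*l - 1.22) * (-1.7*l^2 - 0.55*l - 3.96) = 1.53*l^3 + 2.569*l^2 + 4.235*l + 4.8312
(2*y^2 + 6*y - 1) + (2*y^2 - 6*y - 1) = 4*y^2 - 2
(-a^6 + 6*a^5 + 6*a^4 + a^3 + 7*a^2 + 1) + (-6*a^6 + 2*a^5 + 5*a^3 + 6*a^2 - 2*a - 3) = -7*a^6 + 8*a^5 + 6*a^4 + 6*a^3 + 13*a^2 - 2*a - 2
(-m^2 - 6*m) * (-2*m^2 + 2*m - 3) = 2*m^4 + 10*m^3 - 9*m^2 + 18*m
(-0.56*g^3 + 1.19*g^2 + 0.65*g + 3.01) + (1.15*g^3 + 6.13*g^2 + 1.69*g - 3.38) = 0.59*g^3 + 7.32*g^2 + 2.34*g - 0.37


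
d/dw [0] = 0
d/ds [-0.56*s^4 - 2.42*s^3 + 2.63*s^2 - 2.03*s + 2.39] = -2.24*s^3 - 7.26*s^2 + 5.26*s - 2.03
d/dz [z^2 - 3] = 2*z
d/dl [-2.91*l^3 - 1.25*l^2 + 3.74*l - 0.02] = -8.73*l^2 - 2.5*l + 3.74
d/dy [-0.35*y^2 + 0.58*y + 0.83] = 0.58 - 0.7*y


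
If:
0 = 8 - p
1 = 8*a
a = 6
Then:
No Solution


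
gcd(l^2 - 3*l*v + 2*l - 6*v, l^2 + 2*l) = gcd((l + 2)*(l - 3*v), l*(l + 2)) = l + 2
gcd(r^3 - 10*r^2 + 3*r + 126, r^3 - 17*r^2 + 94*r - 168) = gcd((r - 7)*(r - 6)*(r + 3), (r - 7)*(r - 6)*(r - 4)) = r^2 - 13*r + 42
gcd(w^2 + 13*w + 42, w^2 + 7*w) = w + 7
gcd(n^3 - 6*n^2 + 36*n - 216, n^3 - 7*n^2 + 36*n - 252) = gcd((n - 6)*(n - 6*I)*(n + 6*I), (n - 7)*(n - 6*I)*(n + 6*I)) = n^2 + 36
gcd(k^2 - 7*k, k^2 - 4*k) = k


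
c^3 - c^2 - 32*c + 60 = (c - 5)*(c - 2)*(c + 6)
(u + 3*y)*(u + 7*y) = u^2 + 10*u*y + 21*y^2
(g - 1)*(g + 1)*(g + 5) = g^3 + 5*g^2 - g - 5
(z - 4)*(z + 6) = z^2 + 2*z - 24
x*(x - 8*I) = x^2 - 8*I*x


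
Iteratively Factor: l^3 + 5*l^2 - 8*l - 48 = (l + 4)*(l^2 + l - 12) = (l - 3)*(l + 4)*(l + 4)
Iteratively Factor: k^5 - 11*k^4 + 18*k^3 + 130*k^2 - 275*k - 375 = (k - 5)*(k^4 - 6*k^3 - 12*k^2 + 70*k + 75) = (k - 5)*(k + 3)*(k^3 - 9*k^2 + 15*k + 25) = (k - 5)*(k + 1)*(k + 3)*(k^2 - 10*k + 25) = (k - 5)^2*(k + 1)*(k + 3)*(k - 5)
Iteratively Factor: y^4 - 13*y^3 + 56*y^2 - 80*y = (y - 5)*(y^3 - 8*y^2 + 16*y) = (y - 5)*(y - 4)*(y^2 - 4*y) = (y - 5)*(y - 4)^2*(y)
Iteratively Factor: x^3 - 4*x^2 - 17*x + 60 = (x - 3)*(x^2 - x - 20) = (x - 3)*(x + 4)*(x - 5)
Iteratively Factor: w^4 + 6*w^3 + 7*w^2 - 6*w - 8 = (w - 1)*(w^3 + 7*w^2 + 14*w + 8) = (w - 1)*(w + 1)*(w^2 + 6*w + 8) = (w - 1)*(w + 1)*(w + 2)*(w + 4)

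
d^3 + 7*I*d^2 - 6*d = d*(d + I)*(d + 6*I)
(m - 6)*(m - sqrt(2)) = m^2 - 6*m - sqrt(2)*m + 6*sqrt(2)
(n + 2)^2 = n^2 + 4*n + 4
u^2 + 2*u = u*(u + 2)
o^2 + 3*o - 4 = (o - 1)*(o + 4)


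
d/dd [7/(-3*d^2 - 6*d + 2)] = 42*(d + 1)/(3*d^2 + 6*d - 2)^2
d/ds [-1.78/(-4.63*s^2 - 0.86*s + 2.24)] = (-16.4828*s - 1.5308)/(4.63*s^2 + 0.86*s - 2.24)^2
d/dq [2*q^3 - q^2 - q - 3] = 6*q^2 - 2*q - 1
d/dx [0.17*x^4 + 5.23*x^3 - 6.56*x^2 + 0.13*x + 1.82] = 0.68*x^3 + 15.69*x^2 - 13.12*x + 0.13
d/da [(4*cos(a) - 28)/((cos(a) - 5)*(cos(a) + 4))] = 4*(cos(a)^2 - 14*cos(a) + 27)*sin(a)/((cos(a) - 5)^2*(cos(a) + 4)^2)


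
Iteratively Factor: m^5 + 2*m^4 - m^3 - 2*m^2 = (m + 2)*(m^4 - m^2) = m*(m + 2)*(m^3 - m) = m*(m - 1)*(m + 2)*(m^2 + m) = m^2*(m - 1)*(m + 2)*(m + 1)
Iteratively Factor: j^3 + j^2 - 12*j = (j + 4)*(j^2 - 3*j) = j*(j + 4)*(j - 3)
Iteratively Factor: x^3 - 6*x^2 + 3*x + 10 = (x - 2)*(x^2 - 4*x - 5) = (x - 2)*(x + 1)*(x - 5)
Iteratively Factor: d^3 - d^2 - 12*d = (d + 3)*(d^2 - 4*d) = d*(d + 3)*(d - 4)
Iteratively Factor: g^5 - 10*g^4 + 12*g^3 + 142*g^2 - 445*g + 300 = (g - 5)*(g^4 - 5*g^3 - 13*g^2 + 77*g - 60) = (g - 5)^2*(g^3 - 13*g + 12) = (g - 5)^2*(g - 3)*(g^2 + 3*g - 4) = (g - 5)^2*(g - 3)*(g + 4)*(g - 1)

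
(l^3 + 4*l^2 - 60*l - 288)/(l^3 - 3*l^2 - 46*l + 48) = (l + 6)/(l - 1)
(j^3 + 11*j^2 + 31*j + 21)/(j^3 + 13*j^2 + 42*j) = (j^2 + 4*j + 3)/(j*(j + 6))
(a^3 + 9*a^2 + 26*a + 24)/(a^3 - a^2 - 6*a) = (a^2 + 7*a + 12)/(a*(a - 3))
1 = 1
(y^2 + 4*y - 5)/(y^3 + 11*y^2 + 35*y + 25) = (y - 1)/(y^2 + 6*y + 5)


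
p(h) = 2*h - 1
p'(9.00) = 2.00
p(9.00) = 17.00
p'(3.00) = 2.00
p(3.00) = 5.00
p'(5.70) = 2.00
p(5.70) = 10.40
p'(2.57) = 2.00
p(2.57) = 4.14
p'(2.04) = 2.00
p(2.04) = 3.08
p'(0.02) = 2.00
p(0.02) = -0.96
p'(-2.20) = 2.00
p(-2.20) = -5.40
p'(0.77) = 2.00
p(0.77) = 0.54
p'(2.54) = 2.00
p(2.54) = 4.08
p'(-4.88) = 2.00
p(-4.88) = -10.76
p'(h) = 2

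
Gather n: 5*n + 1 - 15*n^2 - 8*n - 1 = -15*n^2 - 3*n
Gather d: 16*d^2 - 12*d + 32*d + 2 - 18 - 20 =16*d^2 + 20*d - 36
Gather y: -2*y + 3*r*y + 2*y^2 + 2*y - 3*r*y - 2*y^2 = 0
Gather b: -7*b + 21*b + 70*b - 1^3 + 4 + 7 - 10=84*b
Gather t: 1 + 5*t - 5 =5*t - 4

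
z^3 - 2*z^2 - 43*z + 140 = (z - 5)*(z - 4)*(z + 7)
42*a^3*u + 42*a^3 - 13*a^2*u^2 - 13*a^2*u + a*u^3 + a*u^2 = (-7*a + u)*(-6*a + u)*(a*u + a)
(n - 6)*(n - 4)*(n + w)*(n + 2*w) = n^4 + 3*n^3*w - 10*n^3 + 2*n^2*w^2 - 30*n^2*w + 24*n^2 - 20*n*w^2 + 72*n*w + 48*w^2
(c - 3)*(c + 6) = c^2 + 3*c - 18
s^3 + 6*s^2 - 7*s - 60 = (s - 3)*(s + 4)*(s + 5)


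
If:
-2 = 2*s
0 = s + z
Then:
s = -1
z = 1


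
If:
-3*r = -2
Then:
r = 2/3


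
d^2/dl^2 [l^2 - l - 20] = 2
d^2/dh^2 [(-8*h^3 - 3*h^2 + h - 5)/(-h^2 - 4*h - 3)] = 2*(91*h^3 + 276*h^2 + 285*h + 104)/(h^6 + 12*h^5 + 57*h^4 + 136*h^3 + 171*h^2 + 108*h + 27)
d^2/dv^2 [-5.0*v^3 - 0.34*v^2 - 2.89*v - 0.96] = -30.0*v - 0.68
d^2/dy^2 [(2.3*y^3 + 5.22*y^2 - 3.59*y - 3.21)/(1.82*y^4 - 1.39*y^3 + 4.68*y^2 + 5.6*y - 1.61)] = (15.23704*y^9 + 103.744368*y^8 - 339.474408*y^7 - 434.355468*y^6 - 350.727438*y^5 + 342.210564*y^4 - 478.536092*y^3 - 176.81382*y^2 - 588.192738*y - 287.377972)/(6.028568*y^12 - 13.812708*y^11 + 57.055362*y^10 - 18.074083*y^9 + 45.713616*y^8 + 251.7555*y^7 - 36.457947*y^6 + 201.574632*y^5 + 423.852114*y^4 - 88.362337*y^3 - 115.075716*y^2 + 43.54728*y - 4.173281)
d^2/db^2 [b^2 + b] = 2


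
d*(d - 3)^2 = d^3 - 6*d^2 + 9*d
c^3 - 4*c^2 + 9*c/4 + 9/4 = (c - 3)*(c - 3/2)*(c + 1/2)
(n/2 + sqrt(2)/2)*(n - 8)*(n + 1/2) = n^3/2 - 15*n^2/4 + sqrt(2)*n^2/2 - 15*sqrt(2)*n/4 - 2*n - 2*sqrt(2)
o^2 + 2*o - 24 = (o - 4)*(o + 6)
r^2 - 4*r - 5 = (r - 5)*(r + 1)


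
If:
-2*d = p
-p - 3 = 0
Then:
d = 3/2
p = -3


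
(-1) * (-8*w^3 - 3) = 8*w^3 + 3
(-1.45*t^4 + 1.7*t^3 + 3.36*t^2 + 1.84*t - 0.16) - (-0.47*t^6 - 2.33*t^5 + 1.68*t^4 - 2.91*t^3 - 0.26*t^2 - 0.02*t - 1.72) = 0.47*t^6 + 2.33*t^5 - 3.13*t^4 + 4.61*t^3 + 3.62*t^2 + 1.86*t + 1.56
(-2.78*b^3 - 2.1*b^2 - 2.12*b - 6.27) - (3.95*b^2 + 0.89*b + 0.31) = -2.78*b^3 - 6.05*b^2 - 3.01*b - 6.58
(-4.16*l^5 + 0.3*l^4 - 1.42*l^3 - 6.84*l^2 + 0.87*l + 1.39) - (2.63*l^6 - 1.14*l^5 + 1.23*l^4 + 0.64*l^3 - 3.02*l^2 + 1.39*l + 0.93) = -2.63*l^6 - 3.02*l^5 - 0.93*l^4 - 2.06*l^3 - 3.82*l^2 - 0.52*l + 0.46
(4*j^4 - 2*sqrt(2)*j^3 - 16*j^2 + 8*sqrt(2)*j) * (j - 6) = 4*j^5 - 24*j^4 - 2*sqrt(2)*j^4 - 16*j^3 + 12*sqrt(2)*j^3 + 8*sqrt(2)*j^2 + 96*j^2 - 48*sqrt(2)*j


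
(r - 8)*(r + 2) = r^2 - 6*r - 16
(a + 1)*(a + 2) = a^2 + 3*a + 2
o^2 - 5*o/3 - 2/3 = (o - 2)*(o + 1/3)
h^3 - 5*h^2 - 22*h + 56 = (h - 7)*(h - 2)*(h + 4)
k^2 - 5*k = k*(k - 5)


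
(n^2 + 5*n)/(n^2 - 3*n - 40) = n/(n - 8)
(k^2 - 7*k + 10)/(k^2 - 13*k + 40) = (k - 2)/(k - 8)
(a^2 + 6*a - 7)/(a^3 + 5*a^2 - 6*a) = (a + 7)/(a*(a + 6))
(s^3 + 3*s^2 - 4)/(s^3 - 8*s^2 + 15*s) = (s^3 + 3*s^2 - 4)/(s*(s^2 - 8*s + 15))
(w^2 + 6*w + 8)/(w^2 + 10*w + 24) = (w + 2)/(w + 6)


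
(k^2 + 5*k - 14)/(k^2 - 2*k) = (k + 7)/k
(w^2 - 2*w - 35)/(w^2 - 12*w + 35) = (w + 5)/(w - 5)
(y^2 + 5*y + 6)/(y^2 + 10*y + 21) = (y + 2)/(y + 7)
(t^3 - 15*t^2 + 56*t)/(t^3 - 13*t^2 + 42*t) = (t - 8)/(t - 6)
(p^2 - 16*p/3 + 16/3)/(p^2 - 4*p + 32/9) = 3*(p - 4)/(3*p - 8)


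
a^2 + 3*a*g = a*(a + 3*g)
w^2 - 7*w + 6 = (w - 6)*(w - 1)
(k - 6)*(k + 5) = k^2 - k - 30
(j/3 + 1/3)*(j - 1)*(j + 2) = j^3/3 + 2*j^2/3 - j/3 - 2/3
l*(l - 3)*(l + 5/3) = l^3 - 4*l^2/3 - 5*l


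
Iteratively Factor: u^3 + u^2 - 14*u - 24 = (u + 3)*(u^2 - 2*u - 8) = (u - 4)*(u + 3)*(u + 2)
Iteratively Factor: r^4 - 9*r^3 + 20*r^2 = (r)*(r^3 - 9*r^2 + 20*r) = r*(r - 5)*(r^2 - 4*r) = r*(r - 5)*(r - 4)*(r)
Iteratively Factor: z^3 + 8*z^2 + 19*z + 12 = (z + 1)*(z^2 + 7*z + 12) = (z + 1)*(z + 3)*(z + 4)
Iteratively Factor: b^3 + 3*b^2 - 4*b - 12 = (b + 2)*(b^2 + b - 6) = (b - 2)*(b + 2)*(b + 3)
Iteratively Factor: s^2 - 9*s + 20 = (s - 5)*(s - 4)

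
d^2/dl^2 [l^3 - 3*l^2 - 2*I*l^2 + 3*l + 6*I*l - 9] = 6*l - 6 - 4*I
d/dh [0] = 0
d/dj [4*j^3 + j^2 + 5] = 2*j*(6*j + 1)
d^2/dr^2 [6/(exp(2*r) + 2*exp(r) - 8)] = 12*(4*(exp(r) + 1)^2*exp(r) - (2*exp(r) + 1)*(exp(2*r) + 2*exp(r) - 8))*exp(r)/(exp(2*r) + 2*exp(r) - 8)^3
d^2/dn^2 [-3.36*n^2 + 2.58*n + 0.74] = -6.72000000000000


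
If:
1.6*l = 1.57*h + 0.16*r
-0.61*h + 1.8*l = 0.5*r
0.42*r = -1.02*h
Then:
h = 0.00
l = 0.00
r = 0.00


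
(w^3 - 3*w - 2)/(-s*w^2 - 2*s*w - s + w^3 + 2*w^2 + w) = (2 - w)/(s - w)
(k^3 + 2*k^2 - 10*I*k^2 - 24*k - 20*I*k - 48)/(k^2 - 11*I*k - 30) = (k^2 + k*(2 - 4*I) - 8*I)/(k - 5*I)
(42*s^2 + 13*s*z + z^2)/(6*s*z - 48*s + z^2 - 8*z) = (7*s + z)/(z - 8)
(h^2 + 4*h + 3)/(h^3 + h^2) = (h + 3)/h^2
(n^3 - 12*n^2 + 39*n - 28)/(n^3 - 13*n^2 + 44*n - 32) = (n - 7)/(n - 8)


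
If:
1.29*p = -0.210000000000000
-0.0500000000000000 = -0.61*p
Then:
No Solution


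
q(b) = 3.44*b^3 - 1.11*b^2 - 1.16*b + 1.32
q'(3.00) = 85.06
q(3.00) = 80.73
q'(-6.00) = 383.68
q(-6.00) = -774.72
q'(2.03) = 36.86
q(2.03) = 23.17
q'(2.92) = 80.35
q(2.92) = 74.11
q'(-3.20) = 111.62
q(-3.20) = -119.06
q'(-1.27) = 18.30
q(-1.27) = -6.04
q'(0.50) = 0.31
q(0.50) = 0.89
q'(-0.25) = 0.04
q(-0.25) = 1.49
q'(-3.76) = 153.09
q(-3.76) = -192.87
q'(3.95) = 151.09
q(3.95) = 191.43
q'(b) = 10.32*b^2 - 2.22*b - 1.16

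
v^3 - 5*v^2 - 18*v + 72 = (v - 6)*(v - 3)*(v + 4)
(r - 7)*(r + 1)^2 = r^3 - 5*r^2 - 13*r - 7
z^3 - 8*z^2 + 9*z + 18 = (z - 6)*(z - 3)*(z + 1)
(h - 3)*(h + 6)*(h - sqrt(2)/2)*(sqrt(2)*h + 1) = sqrt(2)*h^4 + 3*sqrt(2)*h^3 - 37*sqrt(2)*h^2/2 - 3*sqrt(2)*h/2 + 9*sqrt(2)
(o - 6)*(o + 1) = o^2 - 5*o - 6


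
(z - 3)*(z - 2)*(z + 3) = z^3 - 2*z^2 - 9*z + 18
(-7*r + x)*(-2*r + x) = 14*r^2 - 9*r*x + x^2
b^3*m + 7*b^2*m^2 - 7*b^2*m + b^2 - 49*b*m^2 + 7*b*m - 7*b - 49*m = (b - 7)*(b + 7*m)*(b*m + 1)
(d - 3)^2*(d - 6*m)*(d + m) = d^4 - 5*d^3*m - 6*d^3 - 6*d^2*m^2 + 30*d^2*m + 9*d^2 + 36*d*m^2 - 45*d*m - 54*m^2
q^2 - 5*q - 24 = (q - 8)*(q + 3)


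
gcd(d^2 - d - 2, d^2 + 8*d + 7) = d + 1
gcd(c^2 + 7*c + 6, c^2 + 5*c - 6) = c + 6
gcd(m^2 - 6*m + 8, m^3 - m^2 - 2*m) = m - 2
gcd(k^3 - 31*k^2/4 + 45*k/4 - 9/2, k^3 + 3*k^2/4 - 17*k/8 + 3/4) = k - 3/4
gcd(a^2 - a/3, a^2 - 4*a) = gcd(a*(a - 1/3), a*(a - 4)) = a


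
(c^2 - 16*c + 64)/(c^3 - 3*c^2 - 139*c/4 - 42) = 4*(c - 8)/(4*c^2 + 20*c + 21)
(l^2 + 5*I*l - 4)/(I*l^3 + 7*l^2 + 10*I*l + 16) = (l^2 + 5*I*l - 4)/(I*l^3 + 7*l^2 + 10*I*l + 16)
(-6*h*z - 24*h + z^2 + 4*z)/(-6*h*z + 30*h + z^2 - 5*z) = (z + 4)/(z - 5)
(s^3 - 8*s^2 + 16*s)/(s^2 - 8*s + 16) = s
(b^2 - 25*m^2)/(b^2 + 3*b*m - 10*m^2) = (b - 5*m)/(b - 2*m)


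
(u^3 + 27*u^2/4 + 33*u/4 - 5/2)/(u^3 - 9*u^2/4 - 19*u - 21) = (4*u^2 + 19*u - 5)/(4*u^2 - 17*u - 42)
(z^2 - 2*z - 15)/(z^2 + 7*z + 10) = (z^2 - 2*z - 15)/(z^2 + 7*z + 10)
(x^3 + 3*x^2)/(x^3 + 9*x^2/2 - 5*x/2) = 2*x*(x + 3)/(2*x^2 + 9*x - 5)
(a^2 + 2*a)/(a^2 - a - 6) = a/(a - 3)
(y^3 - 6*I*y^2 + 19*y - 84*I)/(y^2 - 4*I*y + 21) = (y^2 + I*y + 12)/(y + 3*I)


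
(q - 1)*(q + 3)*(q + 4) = q^3 + 6*q^2 + 5*q - 12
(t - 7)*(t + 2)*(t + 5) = t^3 - 39*t - 70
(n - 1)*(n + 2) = n^2 + n - 2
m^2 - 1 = (m - 1)*(m + 1)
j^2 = j^2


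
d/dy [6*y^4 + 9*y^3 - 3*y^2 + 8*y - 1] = 24*y^3 + 27*y^2 - 6*y + 8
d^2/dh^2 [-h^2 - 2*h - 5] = -2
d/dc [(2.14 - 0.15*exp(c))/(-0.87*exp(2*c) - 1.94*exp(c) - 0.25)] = (-0.1305*exp(2*c) + 3.7236*exp(c) + 4.1891)*exp(c)/(0.7569*exp(4*c) + 3.3756*exp(3*c) + 4.1986*exp(2*c) + 0.97*exp(c) + 0.0625)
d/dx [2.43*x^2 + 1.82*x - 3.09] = 4.86*x + 1.82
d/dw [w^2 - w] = 2*w - 1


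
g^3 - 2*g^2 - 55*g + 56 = (g - 8)*(g - 1)*(g + 7)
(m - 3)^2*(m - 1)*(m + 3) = m^4 - 4*m^3 - 6*m^2 + 36*m - 27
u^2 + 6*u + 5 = (u + 1)*(u + 5)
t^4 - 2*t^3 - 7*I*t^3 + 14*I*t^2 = t^2*(t - 2)*(t - 7*I)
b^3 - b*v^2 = b*(b - v)*(b + v)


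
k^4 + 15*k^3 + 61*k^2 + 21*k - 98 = (k - 1)*(k + 2)*(k + 7)^2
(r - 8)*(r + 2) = r^2 - 6*r - 16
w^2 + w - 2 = (w - 1)*(w + 2)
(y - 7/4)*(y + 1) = y^2 - 3*y/4 - 7/4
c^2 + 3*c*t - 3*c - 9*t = (c - 3)*(c + 3*t)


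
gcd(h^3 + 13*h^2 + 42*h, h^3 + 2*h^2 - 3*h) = h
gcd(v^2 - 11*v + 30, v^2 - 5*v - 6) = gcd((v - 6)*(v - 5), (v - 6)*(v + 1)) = v - 6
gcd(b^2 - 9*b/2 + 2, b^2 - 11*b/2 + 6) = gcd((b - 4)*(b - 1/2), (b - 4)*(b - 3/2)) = b - 4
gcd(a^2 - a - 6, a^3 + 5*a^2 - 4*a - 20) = a + 2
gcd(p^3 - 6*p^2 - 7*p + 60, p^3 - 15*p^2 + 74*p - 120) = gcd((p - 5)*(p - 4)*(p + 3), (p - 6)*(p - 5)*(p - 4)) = p^2 - 9*p + 20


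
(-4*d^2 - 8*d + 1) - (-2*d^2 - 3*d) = -2*d^2 - 5*d + 1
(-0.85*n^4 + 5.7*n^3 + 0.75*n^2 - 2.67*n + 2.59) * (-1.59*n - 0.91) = 1.3515*n^5 - 8.2895*n^4 - 6.3795*n^3 + 3.5628*n^2 - 1.6884*n - 2.3569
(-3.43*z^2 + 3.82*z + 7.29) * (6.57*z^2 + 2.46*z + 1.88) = -22.5351*z^4 + 16.6596*z^3 + 50.8441*z^2 + 25.115*z + 13.7052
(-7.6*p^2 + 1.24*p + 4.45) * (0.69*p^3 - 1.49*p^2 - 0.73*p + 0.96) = -5.244*p^5 + 12.1796*p^4 + 6.7709*p^3 - 14.8317*p^2 - 2.0581*p + 4.272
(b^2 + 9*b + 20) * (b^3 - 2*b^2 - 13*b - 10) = b^5 + 7*b^4 - 11*b^3 - 167*b^2 - 350*b - 200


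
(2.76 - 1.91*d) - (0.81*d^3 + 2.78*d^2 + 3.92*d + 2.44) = -0.81*d^3 - 2.78*d^2 - 5.83*d + 0.32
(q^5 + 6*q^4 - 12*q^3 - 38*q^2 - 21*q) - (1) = q^5 + 6*q^4 - 12*q^3 - 38*q^2 - 21*q - 1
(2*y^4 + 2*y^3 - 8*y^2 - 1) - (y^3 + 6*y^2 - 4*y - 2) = 2*y^4 + y^3 - 14*y^2 + 4*y + 1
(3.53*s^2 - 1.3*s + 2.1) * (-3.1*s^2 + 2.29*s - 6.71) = -10.943*s^4 + 12.1137*s^3 - 33.1733*s^2 + 13.532*s - 14.091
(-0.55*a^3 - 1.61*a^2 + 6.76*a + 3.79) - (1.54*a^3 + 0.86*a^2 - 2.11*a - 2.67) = -2.09*a^3 - 2.47*a^2 + 8.87*a + 6.46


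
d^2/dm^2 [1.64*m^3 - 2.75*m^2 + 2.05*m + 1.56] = 9.84*m - 5.5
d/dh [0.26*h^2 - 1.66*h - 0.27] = 0.52*h - 1.66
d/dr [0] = 0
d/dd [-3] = 0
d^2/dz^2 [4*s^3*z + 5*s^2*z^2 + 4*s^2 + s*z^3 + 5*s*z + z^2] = 10*s^2 + 6*s*z + 2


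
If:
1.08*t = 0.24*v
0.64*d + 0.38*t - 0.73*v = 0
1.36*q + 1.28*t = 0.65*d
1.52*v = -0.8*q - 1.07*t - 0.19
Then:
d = -0.10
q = -0.03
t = -0.02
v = -0.10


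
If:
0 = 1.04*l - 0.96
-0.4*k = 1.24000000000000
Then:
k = -3.10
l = 0.92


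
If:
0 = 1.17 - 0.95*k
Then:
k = 1.23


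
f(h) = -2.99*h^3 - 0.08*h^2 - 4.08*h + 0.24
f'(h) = -8.97*h^2 - 0.16*h - 4.08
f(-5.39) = 488.11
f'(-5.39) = -263.81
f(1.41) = -14.05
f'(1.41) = -22.14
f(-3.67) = 161.93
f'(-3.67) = -124.31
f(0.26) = -0.88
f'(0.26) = -4.73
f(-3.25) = 115.30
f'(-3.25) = -98.31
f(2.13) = -37.71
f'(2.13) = -45.12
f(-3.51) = 142.87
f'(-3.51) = -114.03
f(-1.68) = 21.05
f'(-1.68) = -29.13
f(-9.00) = 2210.19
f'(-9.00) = -729.21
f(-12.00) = 5204.40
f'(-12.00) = -1293.84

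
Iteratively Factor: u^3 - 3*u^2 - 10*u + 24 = (u + 3)*(u^2 - 6*u + 8) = (u - 2)*(u + 3)*(u - 4)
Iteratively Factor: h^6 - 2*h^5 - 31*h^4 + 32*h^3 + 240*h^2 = (h)*(h^5 - 2*h^4 - 31*h^3 + 32*h^2 + 240*h) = h*(h + 3)*(h^4 - 5*h^3 - 16*h^2 + 80*h) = h^2*(h + 3)*(h^3 - 5*h^2 - 16*h + 80) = h^2*(h + 3)*(h + 4)*(h^2 - 9*h + 20) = h^2*(h - 4)*(h + 3)*(h + 4)*(h - 5)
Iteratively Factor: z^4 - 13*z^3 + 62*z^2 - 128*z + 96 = (z - 4)*(z^3 - 9*z^2 + 26*z - 24) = (z - 4)^2*(z^2 - 5*z + 6) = (z - 4)^2*(z - 2)*(z - 3)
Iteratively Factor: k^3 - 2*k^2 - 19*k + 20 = (k + 4)*(k^2 - 6*k + 5) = (k - 1)*(k + 4)*(k - 5)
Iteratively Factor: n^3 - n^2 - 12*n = (n - 4)*(n^2 + 3*n) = n*(n - 4)*(n + 3)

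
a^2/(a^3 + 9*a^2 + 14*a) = a/(a^2 + 9*a + 14)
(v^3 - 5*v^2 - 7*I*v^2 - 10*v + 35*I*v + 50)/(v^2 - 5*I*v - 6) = (v^2 - 5*v*(1 + I) + 25*I)/(v - 3*I)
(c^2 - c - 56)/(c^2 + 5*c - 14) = (c - 8)/(c - 2)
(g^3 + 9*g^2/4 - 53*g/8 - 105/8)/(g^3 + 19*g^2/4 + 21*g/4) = (g - 5/2)/g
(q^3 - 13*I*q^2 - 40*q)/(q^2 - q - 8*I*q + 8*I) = q*(q - 5*I)/(q - 1)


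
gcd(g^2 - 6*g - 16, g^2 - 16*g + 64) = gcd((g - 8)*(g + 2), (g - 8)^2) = g - 8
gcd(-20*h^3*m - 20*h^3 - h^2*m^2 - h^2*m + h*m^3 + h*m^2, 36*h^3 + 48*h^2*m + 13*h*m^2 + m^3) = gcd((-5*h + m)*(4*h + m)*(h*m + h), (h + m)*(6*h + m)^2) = 1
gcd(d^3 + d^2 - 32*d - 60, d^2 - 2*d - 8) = d + 2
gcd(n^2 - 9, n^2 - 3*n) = n - 3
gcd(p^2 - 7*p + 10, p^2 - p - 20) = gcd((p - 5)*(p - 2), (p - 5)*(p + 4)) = p - 5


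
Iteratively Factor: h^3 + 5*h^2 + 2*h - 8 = (h + 4)*(h^2 + h - 2) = (h + 2)*(h + 4)*(h - 1)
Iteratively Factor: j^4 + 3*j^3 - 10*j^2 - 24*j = (j)*(j^3 + 3*j^2 - 10*j - 24) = j*(j + 4)*(j^2 - j - 6) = j*(j - 3)*(j + 4)*(j + 2)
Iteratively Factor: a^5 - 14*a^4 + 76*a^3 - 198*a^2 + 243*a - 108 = (a - 4)*(a^4 - 10*a^3 + 36*a^2 - 54*a + 27) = (a - 4)*(a - 3)*(a^3 - 7*a^2 + 15*a - 9) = (a - 4)*(a - 3)*(a - 1)*(a^2 - 6*a + 9) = (a - 4)*(a - 3)^2*(a - 1)*(a - 3)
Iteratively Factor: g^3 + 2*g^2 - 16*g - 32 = (g + 2)*(g^2 - 16) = (g + 2)*(g + 4)*(g - 4)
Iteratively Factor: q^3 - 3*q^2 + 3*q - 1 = (q - 1)*(q^2 - 2*q + 1) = (q - 1)^2*(q - 1)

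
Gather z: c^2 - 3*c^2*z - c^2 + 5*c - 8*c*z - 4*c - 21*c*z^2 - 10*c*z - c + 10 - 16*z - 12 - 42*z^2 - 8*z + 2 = z^2*(-21*c - 42) + z*(-3*c^2 - 18*c - 24)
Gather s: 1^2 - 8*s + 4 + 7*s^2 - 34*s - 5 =7*s^2 - 42*s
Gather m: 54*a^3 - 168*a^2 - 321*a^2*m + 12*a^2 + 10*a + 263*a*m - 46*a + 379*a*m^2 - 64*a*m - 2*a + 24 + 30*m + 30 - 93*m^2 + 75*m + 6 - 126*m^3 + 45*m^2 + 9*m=54*a^3 - 156*a^2 - 38*a - 126*m^3 + m^2*(379*a - 48) + m*(-321*a^2 + 199*a + 114) + 60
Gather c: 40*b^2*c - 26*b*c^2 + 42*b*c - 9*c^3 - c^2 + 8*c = -9*c^3 + c^2*(-26*b - 1) + c*(40*b^2 + 42*b + 8)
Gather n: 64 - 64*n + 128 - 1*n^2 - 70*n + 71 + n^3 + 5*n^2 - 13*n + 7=n^3 + 4*n^2 - 147*n + 270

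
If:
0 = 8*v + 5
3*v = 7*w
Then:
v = -5/8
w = -15/56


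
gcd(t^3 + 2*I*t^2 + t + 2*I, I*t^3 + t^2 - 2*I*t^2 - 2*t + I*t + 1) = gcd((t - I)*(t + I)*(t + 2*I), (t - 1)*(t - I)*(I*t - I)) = t - I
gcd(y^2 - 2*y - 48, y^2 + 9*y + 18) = y + 6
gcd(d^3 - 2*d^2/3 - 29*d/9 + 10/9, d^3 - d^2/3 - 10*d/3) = d^2 - d/3 - 10/3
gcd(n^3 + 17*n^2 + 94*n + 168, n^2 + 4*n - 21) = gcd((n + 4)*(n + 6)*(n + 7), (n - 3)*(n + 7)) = n + 7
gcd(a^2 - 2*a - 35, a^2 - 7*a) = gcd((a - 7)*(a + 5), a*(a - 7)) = a - 7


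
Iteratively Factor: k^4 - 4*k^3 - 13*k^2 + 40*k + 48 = (k - 4)*(k^3 - 13*k - 12) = (k - 4)*(k + 1)*(k^2 - k - 12) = (k - 4)^2*(k + 1)*(k + 3)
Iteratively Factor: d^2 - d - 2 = (d - 2)*(d + 1)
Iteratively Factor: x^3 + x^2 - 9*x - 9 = (x - 3)*(x^2 + 4*x + 3) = (x - 3)*(x + 1)*(x + 3)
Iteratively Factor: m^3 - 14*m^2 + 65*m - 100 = (m - 5)*(m^2 - 9*m + 20) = (m - 5)*(m - 4)*(m - 5)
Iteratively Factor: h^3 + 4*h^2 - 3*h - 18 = (h - 2)*(h^2 + 6*h + 9) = (h - 2)*(h + 3)*(h + 3)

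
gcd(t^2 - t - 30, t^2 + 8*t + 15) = t + 5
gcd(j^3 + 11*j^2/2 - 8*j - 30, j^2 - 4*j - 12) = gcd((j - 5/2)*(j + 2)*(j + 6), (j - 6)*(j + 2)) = j + 2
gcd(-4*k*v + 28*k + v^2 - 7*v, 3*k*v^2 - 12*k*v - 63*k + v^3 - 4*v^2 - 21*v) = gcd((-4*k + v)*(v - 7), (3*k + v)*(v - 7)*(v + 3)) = v - 7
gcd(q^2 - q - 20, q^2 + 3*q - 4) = q + 4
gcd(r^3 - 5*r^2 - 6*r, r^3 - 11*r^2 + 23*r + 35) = r + 1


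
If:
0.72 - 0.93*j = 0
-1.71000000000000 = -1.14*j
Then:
No Solution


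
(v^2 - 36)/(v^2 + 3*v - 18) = (v - 6)/(v - 3)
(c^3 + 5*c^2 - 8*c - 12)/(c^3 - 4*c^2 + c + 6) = (c + 6)/(c - 3)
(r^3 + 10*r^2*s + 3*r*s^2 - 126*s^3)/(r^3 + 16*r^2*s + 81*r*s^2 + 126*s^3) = (r - 3*s)/(r + 3*s)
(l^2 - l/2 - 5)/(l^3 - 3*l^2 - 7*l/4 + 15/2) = 2*(l + 2)/(2*l^2 - l - 6)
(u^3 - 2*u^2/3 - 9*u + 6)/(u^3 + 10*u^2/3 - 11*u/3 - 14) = (3*u^2 - 11*u + 6)/(3*u^2 + u - 14)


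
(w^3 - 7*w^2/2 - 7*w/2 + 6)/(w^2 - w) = w - 5/2 - 6/w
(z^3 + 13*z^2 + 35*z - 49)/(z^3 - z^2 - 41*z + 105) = (z^2 + 6*z - 7)/(z^2 - 8*z + 15)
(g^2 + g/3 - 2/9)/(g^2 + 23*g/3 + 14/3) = (g - 1/3)/(g + 7)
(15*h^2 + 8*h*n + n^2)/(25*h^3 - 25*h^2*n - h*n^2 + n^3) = (3*h + n)/(5*h^2 - 6*h*n + n^2)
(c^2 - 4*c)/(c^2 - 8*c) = (c - 4)/(c - 8)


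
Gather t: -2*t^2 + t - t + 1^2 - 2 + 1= -2*t^2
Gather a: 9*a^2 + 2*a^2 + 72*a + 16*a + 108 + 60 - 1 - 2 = 11*a^2 + 88*a + 165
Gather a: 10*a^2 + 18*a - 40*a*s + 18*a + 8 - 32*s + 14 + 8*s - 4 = 10*a^2 + a*(36 - 40*s) - 24*s + 18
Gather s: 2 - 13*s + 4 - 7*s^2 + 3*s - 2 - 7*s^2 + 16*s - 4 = -14*s^2 + 6*s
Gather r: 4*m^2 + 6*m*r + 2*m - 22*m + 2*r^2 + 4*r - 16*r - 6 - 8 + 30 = 4*m^2 - 20*m + 2*r^2 + r*(6*m - 12) + 16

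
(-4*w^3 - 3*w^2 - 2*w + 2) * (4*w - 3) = -16*w^4 + w^2 + 14*w - 6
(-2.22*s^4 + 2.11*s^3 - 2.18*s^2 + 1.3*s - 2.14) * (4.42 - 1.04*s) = 2.3088*s^5 - 12.0068*s^4 + 11.5934*s^3 - 10.9876*s^2 + 7.9716*s - 9.4588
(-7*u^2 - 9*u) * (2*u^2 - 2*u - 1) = -14*u^4 - 4*u^3 + 25*u^2 + 9*u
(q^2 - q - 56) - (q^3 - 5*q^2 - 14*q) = -q^3 + 6*q^2 + 13*q - 56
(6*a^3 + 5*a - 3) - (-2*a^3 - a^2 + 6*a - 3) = 8*a^3 + a^2 - a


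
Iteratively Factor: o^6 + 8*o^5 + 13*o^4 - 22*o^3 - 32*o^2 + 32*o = (o + 4)*(o^5 + 4*o^4 - 3*o^3 - 10*o^2 + 8*o) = (o - 1)*(o + 4)*(o^4 + 5*o^3 + 2*o^2 - 8*o) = (o - 1)*(o + 4)^2*(o^3 + o^2 - 2*o) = o*(o - 1)*(o + 4)^2*(o^2 + o - 2) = o*(o - 1)*(o + 2)*(o + 4)^2*(o - 1)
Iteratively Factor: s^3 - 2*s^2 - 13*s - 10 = (s + 1)*(s^2 - 3*s - 10) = (s - 5)*(s + 1)*(s + 2)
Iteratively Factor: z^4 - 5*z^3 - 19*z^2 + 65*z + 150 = (z + 2)*(z^3 - 7*z^2 - 5*z + 75) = (z - 5)*(z + 2)*(z^2 - 2*z - 15) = (z - 5)*(z + 2)*(z + 3)*(z - 5)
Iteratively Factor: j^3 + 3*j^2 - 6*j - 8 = (j + 1)*(j^2 + 2*j - 8) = (j - 2)*(j + 1)*(j + 4)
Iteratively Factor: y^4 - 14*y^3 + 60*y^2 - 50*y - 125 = (y - 5)*(y^3 - 9*y^2 + 15*y + 25) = (y - 5)*(y + 1)*(y^2 - 10*y + 25) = (y - 5)^2*(y + 1)*(y - 5)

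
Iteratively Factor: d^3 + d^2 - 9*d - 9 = (d + 1)*(d^2 - 9) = (d + 1)*(d + 3)*(d - 3)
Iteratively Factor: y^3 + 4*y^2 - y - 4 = (y - 1)*(y^2 + 5*y + 4) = (y - 1)*(y + 1)*(y + 4)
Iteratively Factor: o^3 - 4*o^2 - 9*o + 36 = (o + 3)*(o^2 - 7*o + 12) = (o - 4)*(o + 3)*(o - 3)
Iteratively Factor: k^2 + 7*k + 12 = (k + 4)*(k + 3)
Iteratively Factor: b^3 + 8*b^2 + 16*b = (b)*(b^2 + 8*b + 16) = b*(b + 4)*(b + 4)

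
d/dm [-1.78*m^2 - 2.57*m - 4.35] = -3.56*m - 2.57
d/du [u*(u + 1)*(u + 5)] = 3*u^2 + 12*u + 5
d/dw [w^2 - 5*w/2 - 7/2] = 2*w - 5/2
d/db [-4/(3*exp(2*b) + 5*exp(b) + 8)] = (24*exp(b) + 20)*exp(b)/(3*exp(2*b) + 5*exp(b) + 8)^2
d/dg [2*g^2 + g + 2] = 4*g + 1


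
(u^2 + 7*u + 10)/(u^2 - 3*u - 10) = (u + 5)/(u - 5)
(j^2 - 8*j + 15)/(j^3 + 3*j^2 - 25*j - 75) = (j - 3)/(j^2 + 8*j + 15)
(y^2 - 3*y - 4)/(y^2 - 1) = (y - 4)/(y - 1)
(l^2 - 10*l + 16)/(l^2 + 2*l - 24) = (l^2 - 10*l + 16)/(l^2 + 2*l - 24)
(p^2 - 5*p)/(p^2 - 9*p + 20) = p/(p - 4)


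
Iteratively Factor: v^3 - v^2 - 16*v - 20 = (v + 2)*(v^2 - 3*v - 10) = (v + 2)^2*(v - 5)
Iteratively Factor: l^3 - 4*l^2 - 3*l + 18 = (l - 3)*(l^2 - l - 6) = (l - 3)*(l + 2)*(l - 3)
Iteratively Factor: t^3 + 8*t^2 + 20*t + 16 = (t + 2)*(t^2 + 6*t + 8) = (t + 2)^2*(t + 4)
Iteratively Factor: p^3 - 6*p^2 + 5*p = (p - 5)*(p^2 - p) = (p - 5)*(p - 1)*(p)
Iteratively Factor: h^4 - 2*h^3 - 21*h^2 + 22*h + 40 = (h + 1)*(h^3 - 3*h^2 - 18*h + 40) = (h - 5)*(h + 1)*(h^2 + 2*h - 8) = (h - 5)*(h - 2)*(h + 1)*(h + 4)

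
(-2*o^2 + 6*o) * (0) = 0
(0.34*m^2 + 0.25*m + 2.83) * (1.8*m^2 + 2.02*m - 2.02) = 0.612*m^4 + 1.1368*m^3 + 4.9122*m^2 + 5.2116*m - 5.7166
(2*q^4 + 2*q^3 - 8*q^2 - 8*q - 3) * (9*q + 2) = 18*q^5 + 22*q^4 - 68*q^3 - 88*q^2 - 43*q - 6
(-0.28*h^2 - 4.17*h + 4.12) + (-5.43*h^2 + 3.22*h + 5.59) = -5.71*h^2 - 0.95*h + 9.71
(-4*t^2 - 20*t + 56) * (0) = 0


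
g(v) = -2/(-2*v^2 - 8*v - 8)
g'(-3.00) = 2.00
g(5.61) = 0.02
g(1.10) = 0.10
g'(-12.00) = 0.00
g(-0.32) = 0.35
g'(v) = -2*(4*v + 8)/(-2*v^2 - 8*v - 8)^2 = 2*(-v - 2)/(v^2 + 4*v + 4)^2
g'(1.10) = -0.07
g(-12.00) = 0.01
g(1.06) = 0.11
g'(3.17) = -0.01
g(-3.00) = 1.00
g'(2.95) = -0.02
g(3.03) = 0.04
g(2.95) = 0.04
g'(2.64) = -0.02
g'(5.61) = -0.00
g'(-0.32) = -0.42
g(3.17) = 0.04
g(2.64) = 0.05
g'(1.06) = -0.07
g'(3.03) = -0.02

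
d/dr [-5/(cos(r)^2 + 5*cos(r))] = -5*(2*cos(r) + 5)*sin(r)/((cos(r) + 5)^2*cos(r)^2)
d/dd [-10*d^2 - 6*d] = -20*d - 6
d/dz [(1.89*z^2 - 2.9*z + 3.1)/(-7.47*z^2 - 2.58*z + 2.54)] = (-26.5392*z^2 + 55.9152*z + 0.632000000000001)/(55.8009*z^4 + 38.5452*z^3 - 31.2912*z^2 - 13.1064*z + 6.4516)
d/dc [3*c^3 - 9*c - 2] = 9*c^2 - 9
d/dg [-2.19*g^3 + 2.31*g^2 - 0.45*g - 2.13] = -6.57*g^2 + 4.62*g - 0.45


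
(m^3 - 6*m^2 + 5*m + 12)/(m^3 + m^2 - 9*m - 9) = (m - 4)/(m + 3)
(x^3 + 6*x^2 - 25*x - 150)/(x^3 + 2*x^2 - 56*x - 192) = (x^2 - 25)/(x^2 - 4*x - 32)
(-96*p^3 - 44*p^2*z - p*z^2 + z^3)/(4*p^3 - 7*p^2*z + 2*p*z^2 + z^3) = (-24*p^2 - 5*p*z + z^2)/(p^2 - 2*p*z + z^2)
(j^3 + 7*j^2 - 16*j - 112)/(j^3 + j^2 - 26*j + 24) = (j^2 + 11*j + 28)/(j^2 + 5*j - 6)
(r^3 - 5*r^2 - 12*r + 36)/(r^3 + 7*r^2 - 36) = (r - 6)/(r + 6)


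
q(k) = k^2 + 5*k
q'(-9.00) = -13.00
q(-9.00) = 36.00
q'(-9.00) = -13.00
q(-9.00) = 36.00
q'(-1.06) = 2.88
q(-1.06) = -4.18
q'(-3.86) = -2.72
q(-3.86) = -4.40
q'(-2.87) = -0.74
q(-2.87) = -6.11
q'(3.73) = 12.46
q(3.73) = 32.56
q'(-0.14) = 4.72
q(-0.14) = -0.68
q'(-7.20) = -9.40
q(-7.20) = 15.84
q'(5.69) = 16.38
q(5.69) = 60.83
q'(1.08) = 7.16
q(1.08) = 6.57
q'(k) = 2*k + 5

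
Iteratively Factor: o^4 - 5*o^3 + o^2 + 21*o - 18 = (o - 3)*(o^3 - 2*o^2 - 5*o + 6) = (o - 3)^2*(o^2 + o - 2) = (o - 3)^2*(o - 1)*(o + 2)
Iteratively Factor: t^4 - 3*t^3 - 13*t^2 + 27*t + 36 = (t + 3)*(t^3 - 6*t^2 + 5*t + 12) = (t - 4)*(t + 3)*(t^2 - 2*t - 3) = (t - 4)*(t - 3)*(t + 3)*(t + 1)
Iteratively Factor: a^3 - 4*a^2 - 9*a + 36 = (a - 3)*(a^2 - a - 12) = (a - 4)*(a - 3)*(a + 3)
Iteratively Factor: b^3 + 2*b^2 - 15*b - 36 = (b + 3)*(b^2 - b - 12) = (b - 4)*(b + 3)*(b + 3)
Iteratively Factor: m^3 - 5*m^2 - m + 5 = (m - 5)*(m^2 - 1) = (m - 5)*(m + 1)*(m - 1)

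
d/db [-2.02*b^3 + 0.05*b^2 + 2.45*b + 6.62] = -6.06*b^2 + 0.1*b + 2.45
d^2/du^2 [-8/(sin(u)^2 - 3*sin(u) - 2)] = 8*(-4*sin(u)^4 + 9*sin(u)^3 - 11*sin(u)^2 - 12*sin(u) + 22)/(3*sin(u) + cos(u)^2 + 1)^3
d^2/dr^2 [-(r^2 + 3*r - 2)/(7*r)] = 4/(7*r^3)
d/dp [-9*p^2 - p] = -18*p - 1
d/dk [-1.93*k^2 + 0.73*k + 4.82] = 0.73 - 3.86*k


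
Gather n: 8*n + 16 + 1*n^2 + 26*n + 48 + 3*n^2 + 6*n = 4*n^2 + 40*n + 64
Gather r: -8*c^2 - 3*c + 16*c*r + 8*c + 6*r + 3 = -8*c^2 + 5*c + r*(16*c + 6) + 3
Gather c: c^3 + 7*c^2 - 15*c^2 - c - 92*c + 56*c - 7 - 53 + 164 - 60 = c^3 - 8*c^2 - 37*c + 44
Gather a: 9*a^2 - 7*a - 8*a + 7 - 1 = 9*a^2 - 15*a + 6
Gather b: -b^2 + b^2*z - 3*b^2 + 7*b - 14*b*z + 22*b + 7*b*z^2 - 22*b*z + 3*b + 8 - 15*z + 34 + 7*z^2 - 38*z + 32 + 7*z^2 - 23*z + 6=b^2*(z - 4) + b*(7*z^2 - 36*z + 32) + 14*z^2 - 76*z + 80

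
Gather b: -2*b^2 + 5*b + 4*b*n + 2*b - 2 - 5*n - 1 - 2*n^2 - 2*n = -2*b^2 + b*(4*n + 7) - 2*n^2 - 7*n - 3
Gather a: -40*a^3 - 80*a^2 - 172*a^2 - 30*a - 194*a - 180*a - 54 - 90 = -40*a^3 - 252*a^2 - 404*a - 144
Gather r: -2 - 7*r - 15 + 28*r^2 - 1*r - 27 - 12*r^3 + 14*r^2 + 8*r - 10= -12*r^3 + 42*r^2 - 54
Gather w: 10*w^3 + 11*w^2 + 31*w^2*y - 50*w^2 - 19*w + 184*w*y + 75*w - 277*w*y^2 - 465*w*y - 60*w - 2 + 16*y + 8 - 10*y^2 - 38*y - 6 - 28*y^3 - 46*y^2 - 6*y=10*w^3 + w^2*(31*y - 39) + w*(-277*y^2 - 281*y - 4) - 28*y^3 - 56*y^2 - 28*y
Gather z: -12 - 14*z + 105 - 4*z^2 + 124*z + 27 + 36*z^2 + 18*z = 32*z^2 + 128*z + 120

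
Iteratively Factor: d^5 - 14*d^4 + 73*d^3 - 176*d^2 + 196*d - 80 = (d - 2)*(d^4 - 12*d^3 + 49*d^2 - 78*d + 40) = (d - 2)^2*(d^3 - 10*d^2 + 29*d - 20) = (d - 5)*(d - 2)^2*(d^2 - 5*d + 4) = (d - 5)*(d - 2)^2*(d - 1)*(d - 4)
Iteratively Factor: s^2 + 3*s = (s)*(s + 3)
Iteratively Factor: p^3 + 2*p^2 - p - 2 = (p - 1)*(p^2 + 3*p + 2) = (p - 1)*(p + 2)*(p + 1)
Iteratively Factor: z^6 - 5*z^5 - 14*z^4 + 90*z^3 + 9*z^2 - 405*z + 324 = (z + 3)*(z^5 - 8*z^4 + 10*z^3 + 60*z^2 - 171*z + 108) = (z - 3)*(z + 3)*(z^4 - 5*z^3 - 5*z^2 + 45*z - 36) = (z - 3)*(z + 3)^2*(z^3 - 8*z^2 + 19*z - 12) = (z - 3)^2*(z + 3)^2*(z^2 - 5*z + 4) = (z - 4)*(z - 3)^2*(z + 3)^2*(z - 1)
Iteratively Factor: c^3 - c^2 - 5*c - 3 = (c + 1)*(c^2 - 2*c - 3) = (c + 1)^2*(c - 3)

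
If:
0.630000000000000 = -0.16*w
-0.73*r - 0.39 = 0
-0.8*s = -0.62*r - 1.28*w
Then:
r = -0.53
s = -6.71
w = -3.94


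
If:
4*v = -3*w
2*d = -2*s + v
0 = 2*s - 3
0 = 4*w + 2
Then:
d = -21/16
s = 3/2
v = 3/8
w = -1/2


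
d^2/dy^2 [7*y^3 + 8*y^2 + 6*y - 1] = 42*y + 16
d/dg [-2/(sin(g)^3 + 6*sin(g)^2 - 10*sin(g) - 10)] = 2*(3*sin(g)^2 + 12*sin(g) - 10)*cos(g)/(sin(g)^3 + 6*sin(g)^2 - 10*sin(g) - 10)^2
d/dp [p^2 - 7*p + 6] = 2*p - 7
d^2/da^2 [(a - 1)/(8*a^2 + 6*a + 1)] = 4*((1 - 12*a)*(8*a^2 + 6*a + 1) + 2*(a - 1)*(8*a + 3)^2)/(8*a^2 + 6*a + 1)^3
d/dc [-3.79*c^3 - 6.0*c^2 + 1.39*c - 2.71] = -11.37*c^2 - 12.0*c + 1.39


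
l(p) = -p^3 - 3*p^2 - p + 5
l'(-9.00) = -190.00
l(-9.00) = 500.00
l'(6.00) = -145.00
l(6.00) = -325.00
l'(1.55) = -17.51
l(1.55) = -7.48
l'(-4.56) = -36.02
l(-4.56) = 42.00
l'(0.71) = -6.77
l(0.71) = 2.42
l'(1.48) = -16.45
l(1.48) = -6.29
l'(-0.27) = 0.40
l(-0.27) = 5.07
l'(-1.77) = 0.22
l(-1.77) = 2.92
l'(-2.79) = -7.61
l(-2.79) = 6.16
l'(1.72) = -20.20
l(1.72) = -10.68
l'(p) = -3*p^2 - 6*p - 1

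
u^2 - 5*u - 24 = (u - 8)*(u + 3)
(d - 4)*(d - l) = d^2 - d*l - 4*d + 4*l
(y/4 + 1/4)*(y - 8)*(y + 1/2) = y^3/4 - 13*y^2/8 - 23*y/8 - 1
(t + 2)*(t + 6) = t^2 + 8*t + 12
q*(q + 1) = q^2 + q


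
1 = 1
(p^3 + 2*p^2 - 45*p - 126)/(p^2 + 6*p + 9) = (p^2 - p - 42)/(p + 3)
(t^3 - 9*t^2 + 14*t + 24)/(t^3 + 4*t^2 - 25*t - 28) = (t - 6)/(t + 7)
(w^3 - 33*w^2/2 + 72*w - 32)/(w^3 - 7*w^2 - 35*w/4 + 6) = 2*(w - 8)/(2*w + 3)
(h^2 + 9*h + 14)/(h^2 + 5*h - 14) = (h + 2)/(h - 2)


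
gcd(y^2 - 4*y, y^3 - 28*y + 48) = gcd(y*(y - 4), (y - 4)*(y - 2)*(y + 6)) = y - 4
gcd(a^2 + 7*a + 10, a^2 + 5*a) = a + 5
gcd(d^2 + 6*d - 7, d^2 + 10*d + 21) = d + 7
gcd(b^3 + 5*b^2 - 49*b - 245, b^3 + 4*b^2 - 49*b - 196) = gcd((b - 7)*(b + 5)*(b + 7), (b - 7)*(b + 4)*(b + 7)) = b^2 - 49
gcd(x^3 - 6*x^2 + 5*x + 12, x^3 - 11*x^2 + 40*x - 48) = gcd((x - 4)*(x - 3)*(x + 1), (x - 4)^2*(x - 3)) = x^2 - 7*x + 12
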